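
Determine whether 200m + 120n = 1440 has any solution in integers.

gcd(200, 120) = 40  (200 = 1×120 + 80, 120 = 1×80 + 40, 80 = 2×40).
40 divides 1440, so integer solutions exist.

yes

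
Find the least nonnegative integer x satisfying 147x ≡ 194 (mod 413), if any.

gcd(413, 147):
  413 = 2*147 + 119
  147 = 1*119 + 28
  119 = 4*28 + 7
  28 = 4*7
so gcd(413, 147) = 7.
7 does not divide 194, so the congruence has no solution.

no solution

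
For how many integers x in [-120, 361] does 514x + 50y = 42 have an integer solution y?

gcd(514, 50) = 2  (514 = 10·50 + 14, 50 = 3·14 + 8, 14 = 1·8 + 6, 8 = 1·6 + 2, 6 = 3·2).
Back-substituting, 514·(-7) + 50·(72) = 2.
Scale by 21: particular solution (-147, 1512); reduce x mod 25: (3, -30).
General solution: x = 3 + 25t, y = -30 - 257t for integer t.
-120 ≤ 3 + 25t ≤ 361 gives t ∈ [-4, 14], which is 19 values.

19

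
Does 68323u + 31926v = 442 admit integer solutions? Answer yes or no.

yes

gcd(68323, 31926) = 17  (68323 = 2*31926 + 4471, 31926 = 7*4471 + 629, 4471 = 7*629 + 68, 629 = 9*68 + 17, 68 = 4*17).
17 divides 442, so integer solutions exist.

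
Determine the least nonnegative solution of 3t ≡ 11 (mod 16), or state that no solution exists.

gcd(16, 3) = 1  (16 = 5*3 + 1, 3 = 3*1).
1 divides 11, so solutions exist.
Back-substituting, 3*(-5) + 16*(1) = 1.
So 3*(-5) ≡ 1 (mod 16); multiply by 11: t ≡ -55 (mod 16).
Smallest nonnegative: t = -55 mod 16 = 9.

9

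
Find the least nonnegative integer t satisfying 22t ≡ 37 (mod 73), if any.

gcd(73, 22):
  73 = 3*22 + 7
  22 = 3*7 + 1
  7 = 7*1
so gcd(73, 22) = 1.
1 divides 37, so solutions exist.
Back-substitute for Bézout coefficients:
  1 = 22 - 3*7
  ... = 22*(10) + 73*(-3)
So 22*(10) ≡ 1 (mod 73); multiply by 37: t ≡ 370 (mod 73).
Smallest nonnegative: t = 370 mod 73 = 5.

5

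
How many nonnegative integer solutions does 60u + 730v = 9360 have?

gcd(730, 60) = 10  (730 = 12*60 + 10, 60 = 6*10).
Back-substituting, 60*(-12) + 730*(1) = 10.
Scale by 936: one solution is (-11232, 936). Reduce u mod 73: (10, 12).
General: u = 10 + 73t, v = 12 - 6t.
u ≥ 0 ⇒ t ≥ 0; v ≥ 0 ⇒ t ≤ 2. So t ∈ [0, 2]: 3 solutions.

3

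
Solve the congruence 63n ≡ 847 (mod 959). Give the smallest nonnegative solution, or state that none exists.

120

gcd(959, 63):
  959 = 15*63 + 14
  63 = 4*14 + 7
  14 = 2*7
so gcd(959, 63) = 7.
7 divides 847, so solutions exist.
Back-substitute for Bézout coefficients:
  7 = 63 - 4*14
  ... = 63*(61) + 959*(-4)
So 63*(61) ≡ 7 (mod 959); multiply by 121: n ≡ 7381 (mod 137).
Smallest nonnegative: n = 7381 mod 137 = 120.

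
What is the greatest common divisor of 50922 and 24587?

23

gcd(50922, 24587) = 23  (50922 = 2·24587 + 1748, 24587 = 14·1748 + 115, 1748 = 15·115 + 23, 115 = 5·23).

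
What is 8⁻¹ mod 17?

15

gcd(17, 8) = 1.
By Bézout, 8*(-2) + 17*(1) = 1.
So 8*-2 ≡ 1 (mod 17), and -2 mod 17 = 15.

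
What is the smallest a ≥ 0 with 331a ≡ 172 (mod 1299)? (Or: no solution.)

gcd(1299, 331):
  1299 = 3×331 + 306
  331 = 1×306 + 25
  306 = 12×25 + 6
  25 = 4×6 + 1
  6 = 6×1
so gcd(1299, 331) = 1.
1 divides 172, so solutions exist.
Back-substitute for Bézout coefficients:
  1 = 25 - 4×6
  ... = 331×(208) + 1299×(-53)
So 331×(208) ≡ 1 (mod 1299); multiply by 172: a ≡ 35776 (mod 1299).
Smallest nonnegative: a = 35776 mod 1299 = 703.

703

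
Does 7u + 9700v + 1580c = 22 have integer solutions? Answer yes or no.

gcd(9700, 7) = 1  (9700 = 1385·7 + 5, 7 = 1·5 + 2, 5 = 2·2 + 1, 2 = 2·1).
gcd(1, 1580) = 1.
1 divides 22, so integer solutions exist.

yes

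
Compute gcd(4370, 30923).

gcd(30923, 4370) = 1  (30923 = 7*4370 + 333, 4370 = 13*333 + 41, 333 = 8*41 + 5, 41 = 8*5 + 1, 5 = 5*1).

1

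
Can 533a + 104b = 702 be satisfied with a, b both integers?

gcd(533, 104) = 13.
13 divides 702, so integer solutions exist.

yes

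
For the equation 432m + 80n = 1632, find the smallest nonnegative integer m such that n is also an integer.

gcd(432, 80) = 16.
16 divides 1632, so solutions exist.
By Bézout, 432*(-2) + 80*(11) = 16.
Scale by 1632/16 = 102: (m₀, n₀) = (-204, 1122).
General solution: m = -204 + 5t, n = 1122 - 27t for integer t.
m ≥ 0: smallest is -204 mod 5 = 1 (at t = 41), with n = 15.

1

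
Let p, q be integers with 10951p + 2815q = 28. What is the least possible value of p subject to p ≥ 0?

173

gcd(10951, 2815):
  10951 = 3×2815 + 2506
  2815 = 1×2506 + 309
  2506 = 8×309 + 34
  309 = 9×34 + 3
  34 = 11×3 + 1
  3 = 3×1
so gcd(10951, 2815) = 1.
1 divides 28, so solutions exist.
Back-substitute for Bézout coefficients:
  1 = 34 - 11×3
  ... = 10951×(911) + 2815×(-3544)
Scale by 28/1 = 28: (p₀, q₀) = (25508, -99232).
General solution: p = 25508 + 2815t, q = -99232 - 10951t for integer t.
p ≥ 0: smallest is 25508 mod 2815 = 173 (at t = -9), with q = -673.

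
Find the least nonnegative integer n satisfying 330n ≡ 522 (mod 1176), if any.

137

gcd(1176, 330):
  1176 = 3·330 + 186
  330 = 1·186 + 144
  186 = 1·144 + 42
  144 = 3·42 + 18
  42 = 2·18 + 6
  18 = 3·6
so gcd(1176, 330) = 6.
6 divides 522, so solutions exist.
Back-substitute for Bézout coefficients:
  6 = 42 - 2·18
  ... = 330·(-57) + 1176·(16)
So 330·(-57) ≡ 6 (mod 1176); multiply by 87: n ≡ -4959 (mod 196).
Smallest nonnegative: n = -4959 mod 196 = 137.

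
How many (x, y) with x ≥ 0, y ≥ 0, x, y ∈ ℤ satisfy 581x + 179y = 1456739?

gcd(581, 179):
  581 = 3×179 + 44
  179 = 4×44 + 3
  44 = 14×3 + 2
  3 = 1×2 + 1
  2 = 2×1
so gcd(581, 179) = 1.
Back-substitute for Bézout coefficients:
  1 = 3 - 1×2
  ... = 581×(-61) + 179×(198)
Scale by 1456739: one solution is (-88861079, 288434322). Reduce x mod 179: (70, 7911).
General: x = 70 + 179t, y = 7911 - 581t.
x ≥ 0 ⇒ t ≥ 0; y ≥ 0 ⇒ t ≤ 13. So t ∈ [0, 13]: 14 solutions.

14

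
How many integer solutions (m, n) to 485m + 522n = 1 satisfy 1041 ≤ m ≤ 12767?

22

gcd(522, 485) = 1.
By Bézout, 485·(-127) + 522·(118) = 1.
Particular solution: (395, -367).
General solution: m = 395 + 522t, n = -367 - 485t for integer t.
1041 ≤ 395 + 522t ≤ 12767 gives t ∈ [2, 23], which is 22 values.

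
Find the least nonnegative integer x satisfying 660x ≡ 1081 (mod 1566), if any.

gcd(1566, 660) = 6  (1566 = 2·660 + 246, 660 = 2·246 + 168, 246 = 1·168 + 78, 168 = 2·78 + 12, 78 = 6·12 + 6, 12 = 2·6).
6 does not divide 1081, so the congruence has no solution.

no solution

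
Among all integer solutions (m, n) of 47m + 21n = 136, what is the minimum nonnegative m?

2

gcd(47, 21):
  47 = 2×21 + 5
  21 = 4×5 + 1
  5 = 5×1
so gcd(47, 21) = 1.
1 divides 136, so solutions exist.
Back-substitute for Bézout coefficients:
  1 = 21 - 4×5
  ... = 47×(-4) + 21×(9)
Scale by 136/1 = 136: (m₀, n₀) = (-544, 1224).
General solution: m = -544 + 21t, n = 1224 - 47t for integer t.
m ≥ 0: smallest is -544 mod 21 = 2 (at t = 26), with n = 2.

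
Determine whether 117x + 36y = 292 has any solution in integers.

gcd(117, 36) = 9  (117 = 3×36 + 9, 36 = 4×9).
9 does not divide 292 (remainder 4), so no integer solutions.

no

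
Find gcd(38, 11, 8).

gcd(38, 11) = 1  (38 = 3·11 + 5, 11 = 2·5 + 1, 5 = 5·1).
gcd(1, 8) = 1.

1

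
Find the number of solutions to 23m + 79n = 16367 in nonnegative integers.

9

gcd(79, 23):
  79 = 3×23 + 10
  23 = 2×10 + 3
  10 = 3×3 + 1
  3 = 3×1
so gcd(79, 23) = 1.
Back-substitute for Bézout coefficients:
  1 = 10 - 3×3
  ... = 23×(-24) + 79×(7)
Scale by 16367: one solution is (-392808, 114569). Reduce m mod 79: (59, 190).
General: m = 59 + 79t, n = 190 - 23t.
m ≥ 0 ⇒ t ≥ 0; n ≥ 0 ⇒ t ≤ 8. So t ∈ [0, 8]: 9 solutions.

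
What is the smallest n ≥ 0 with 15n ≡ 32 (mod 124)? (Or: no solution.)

60

gcd(124, 15) = 1.
1 divides 32, so solutions exist.
By Bézout, 15×(-33) + 124×(4) = 1.
So 15×(-33) ≡ 1 (mod 124); multiply by 32: n ≡ -1056 (mod 124).
Smallest nonnegative: n = -1056 mod 124 = 60.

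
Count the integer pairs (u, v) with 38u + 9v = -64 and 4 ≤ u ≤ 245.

27

gcd(38, 9):
  38 = 4×9 + 2
  9 = 4×2 + 1
  2 = 2×1
so gcd(38, 9) = 1.
Back-substitute for Bézout coefficients:
  1 = 9 - 4×2
  ... = 38×(-4) + 9×(17)
Scale by -64: particular solution (256, -1088); reduce u mod 9: (4, -24).
General solution: u = 4 + 9t, v = -24 - 38t for integer t.
4 ≤ 4 + 9t ≤ 245 gives t ∈ [0, 26], which is 27 values.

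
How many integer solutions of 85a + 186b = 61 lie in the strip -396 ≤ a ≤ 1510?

10

gcd(186, 85) = 1  (186 = 2·85 + 16, 85 = 5·16 + 5, 16 = 3·5 + 1, 5 = 5·1).
Back-substituting, 85·(-35) + 186·(16) = 1.
Scale by 61: particular solution (-2135, 976); reduce a mod 186: (97, -44).
General solution: a = 97 + 186t, b = -44 - 85t for integer t.
-396 ≤ 97 + 186t ≤ 1510 gives t ∈ [-2, 7], which is 10 values.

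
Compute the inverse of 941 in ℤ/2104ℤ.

gcd(2104, 941):
  2104 = 2·941 + 222
  941 = 4·222 + 53
  222 = 4·53 + 10
  53 = 5·10 + 3
  10 = 3·3 + 1
  3 = 3·1
so gcd(2104, 941) = 1.
Back-substitute for Bézout coefficients:
  1 = 10 - 3·3
  ... = 941·(-635) + 2104·(284)
So 941·-635 ≡ 1 (mod 2104), and -635 mod 2104 = 1469.

1469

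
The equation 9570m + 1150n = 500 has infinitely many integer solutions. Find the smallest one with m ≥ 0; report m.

20

gcd(9570, 1150):
  9570 = 8*1150 + 370
  1150 = 3*370 + 40
  370 = 9*40 + 10
  40 = 4*10
so gcd(9570, 1150) = 10.
10 divides 500, so solutions exist.
Back-substitute for Bézout coefficients:
  10 = 370 - 9*40
  ... = 9570*(28) + 1150*(-233)
Scale by 500/10 = 50: (m₀, n₀) = (1400, -11650).
General solution: m = 1400 + 115t, n = -11650 - 957t for integer t.
m ≥ 0: smallest is 1400 mod 115 = 20 (at t = -12), with n = -166.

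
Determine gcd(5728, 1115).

1

gcd(5728, 1115):
  5728 = 5×1115 + 153
  1115 = 7×153 + 44
  153 = 3×44 + 21
  44 = 2×21 + 2
  21 = 10×2 + 1
  2 = 2×1
so gcd(5728, 1115) = 1.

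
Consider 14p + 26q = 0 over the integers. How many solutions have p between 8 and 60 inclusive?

4

gcd(26, 14) = 2.
By Bézout, 14×(2) + 26×(-1) = 2.
Particular solution: (0, 0).
General solution: p = 0 + 13t, q = 0 - 7t for integer t.
8 ≤ 0 + 13t ≤ 60 gives t ∈ [1, 4], which is 4 values.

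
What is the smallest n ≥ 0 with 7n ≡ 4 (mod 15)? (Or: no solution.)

7

gcd(15, 7):
  15 = 2×7 + 1
  7 = 7×1
so gcd(15, 7) = 1.
1 divides 4, so solutions exist.
Back-substitute for Bézout coefficients:
  1 = 15 - 2×7
  ... = 7×(-2) + 15×(1)
So 7×(-2) ≡ 1 (mod 15); multiply by 4: n ≡ -8 (mod 15).
Smallest nonnegative: n = -8 mod 15 = 7.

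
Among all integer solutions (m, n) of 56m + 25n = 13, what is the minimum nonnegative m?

gcd(56, 25):
  56 = 2·25 + 6
  25 = 4·6 + 1
  6 = 6·1
so gcd(56, 25) = 1.
1 divides 13, so solutions exist.
Back-substitute for Bézout coefficients:
  1 = 25 - 4·6
  ... = 56·(-4) + 25·(9)
Scale by 13/1 = 13: (m₀, n₀) = (-52, 117).
General solution: m = -52 + 25t, n = 117 - 56t for integer t.
m ≥ 0: smallest is -52 mod 25 = 23 (at t = 3), with n = -51.

23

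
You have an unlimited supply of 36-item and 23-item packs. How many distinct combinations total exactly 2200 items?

3

Need nonnegative integers with 36j + 23k = 2200.
gcd(36, 23) = 1, and 36·(-7) + 23·(11) = 1.
So (j₀, k₀) = (-15400, 24200); general j = -15400 + 23t, k = 24200 - 36t.
j ≥ 0 ⇒ t ≥ 670; k ≥ 0 ⇒ t ≤ 672. That's 3 values of t.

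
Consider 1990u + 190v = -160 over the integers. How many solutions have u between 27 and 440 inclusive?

gcd(1990, 190) = 10  (1990 = 10·190 + 90, 190 = 2·90 + 10, 90 = 9·10).
Back-substituting, 1990·(-2) + 190·(21) = 10.
Scale by -16: particular solution (32, -336); reduce u mod 19: (13, -137).
General solution: u = 13 + 19t, v = -137 - 199t for integer t.
27 ≤ 13 + 19t ≤ 440 gives t ∈ [1, 22], which is 22 values.

22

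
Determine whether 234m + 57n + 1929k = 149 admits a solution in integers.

gcd(234, 57) = 3  (234 = 4*57 + 6, 57 = 9*6 + 3, 6 = 2*3).
gcd(3, 1929) = 3.
3 does not divide 149 (remainder 2), so no integer solutions.

no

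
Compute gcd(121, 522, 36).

gcd(522, 121):
  522 = 4×121 + 38
  121 = 3×38 + 7
  38 = 5×7 + 3
  7 = 2×3 + 1
  3 = 3×1
so gcd(522, 121) = 1.
gcd(1, 36) = 1.

1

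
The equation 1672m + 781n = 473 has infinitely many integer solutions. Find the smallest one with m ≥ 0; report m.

54

gcd(1672, 781):
  1672 = 2·781 + 110
  781 = 7·110 + 11
  110 = 10·11
so gcd(1672, 781) = 11.
11 divides 473, so solutions exist.
Back-substitute for Bézout coefficients:
  11 = 781 - 7·110
  ... = 1672·(-7) + 781·(15)
Scale by 473/11 = 43: (m₀, n₀) = (-301, 645).
General solution: m = -301 + 71t, n = 645 - 152t for integer t.
m ≥ 0: smallest is -301 mod 71 = 54 (at t = 5), with n = -115.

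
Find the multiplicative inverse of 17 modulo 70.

33

gcd(70, 17):
  70 = 4·17 + 2
  17 = 8·2 + 1
  2 = 2·1
so gcd(70, 17) = 1.
Back-substitute for Bézout coefficients:
  1 = 17 - 8·2
  ... = 17·(33) + 70·(-8)
So 17·33 ≡ 1 (mod 70), and 33 mod 70 = 33.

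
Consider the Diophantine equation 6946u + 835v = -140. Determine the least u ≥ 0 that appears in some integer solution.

gcd(6946, 835):
  6946 = 8*835 + 266
  835 = 3*266 + 37
  266 = 7*37 + 7
  37 = 5*7 + 2
  7 = 3*2 + 1
  2 = 2*1
so gcd(6946, 835) = 1.
1 divides -140, so solutions exist.
Back-substitute for Bézout coefficients:
  1 = 7 - 3*2
  ... = 6946*(361) + 835*(-3003)
Scale by -140/1 = -140: (u₀, v₀) = (-50540, 420420).
General solution: u = -50540 + 835t, v = 420420 - 6946t for integer t.
u ≥ 0: smallest is -50540 mod 835 = 395 (at t = 61), with v = -3286.

395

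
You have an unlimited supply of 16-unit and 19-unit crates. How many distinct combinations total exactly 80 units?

1

Need nonnegative integers with 16j + 19k = 80.
gcd(16, 19) = 1, and 16·(6) + 19·(-5) = 1.
So (j₀, k₀) = (480, -400); general j = 480 + 19t, k = -400 - 16t.
j ≥ 0 ⇒ t ≥ -25; k ≥ 0 ⇒ t ≤ -25. That's 1 value of t.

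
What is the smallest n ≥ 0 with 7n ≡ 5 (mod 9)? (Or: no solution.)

gcd(9, 7) = 1  (9 = 1*7 + 2, 7 = 3*2 + 1, 2 = 2*1).
1 divides 5, so solutions exist.
Back-substituting, 7*(4) + 9*(-3) = 1.
So 7*(4) ≡ 1 (mod 9); multiply by 5: n ≡ 20 (mod 9).
Smallest nonnegative: n = 20 mod 9 = 2.

2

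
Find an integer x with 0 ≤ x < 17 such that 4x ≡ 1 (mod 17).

gcd(17, 4) = 1  (17 = 4·4 + 1, 4 = 4·1).
Back-substituting, 4·(-4) + 17·(1) = 1.
So 4·-4 ≡ 1 (mod 17), and -4 mod 17 = 13.

13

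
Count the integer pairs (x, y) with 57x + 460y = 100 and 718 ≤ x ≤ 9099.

19

gcd(460, 57):
  460 = 8·57 + 4
  57 = 14·4 + 1
  4 = 4·1
so gcd(460, 57) = 1.
Back-substitute for Bézout coefficients:
  1 = 57 - 14·4
  ... = 57·(113) + 460·(-14)
Scale by 100: particular solution (11300, -1400); reduce x mod 460: (260, -32).
General solution: x = 260 + 460t, y = -32 - 57t for integer t.
718 ≤ 260 + 460t ≤ 9099 gives t ∈ [1, 19], which is 19 values.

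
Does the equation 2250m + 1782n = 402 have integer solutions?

gcd(2250, 1782) = 18  (2250 = 1·1782 + 468, 1782 = 3·468 + 378, 468 = 1·378 + 90, 378 = 4·90 + 18, 90 = 5·18).
18 does not divide 402 (remainder 6), so no integer solutions.

no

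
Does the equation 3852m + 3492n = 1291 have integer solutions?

gcd(3852, 3492) = 36  (3852 = 1*3492 + 360, 3492 = 9*360 + 252, 360 = 1*252 + 108, 252 = 2*108 + 36, 108 = 3*36).
36 does not divide 1291 (remainder 31), so no integer solutions.

no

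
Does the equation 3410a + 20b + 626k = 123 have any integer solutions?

no

gcd(3410, 20) = 10.
gcd(10, 626) = 2.
2 does not divide 123 (remainder 1), so no integer solutions.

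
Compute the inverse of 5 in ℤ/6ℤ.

gcd(6, 5) = 1.
By Bézout, 5·(-1) + 6·(1) = 1.
So 5·-1 ≡ 1 (mod 6), and -1 mod 6 = 5.

5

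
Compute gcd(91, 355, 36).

1

gcd(355, 91) = 1  (355 = 3·91 + 82, 91 = 1·82 + 9, 82 = 9·9 + 1, 9 = 9·1).
gcd(1, 36) = 1.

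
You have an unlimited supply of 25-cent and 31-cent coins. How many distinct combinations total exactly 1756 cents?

3

Need nonnegative integers with 25j + 31k = 1756.
gcd(25, 31) = 1, and 25·(5) + 31·(-4) = 1.
So (j₀, k₀) = (8780, -7024); general j = 8780 + 31t, k = -7024 - 25t.
j ≥ 0 ⇒ t ≥ -283; k ≥ 0 ⇒ t ≤ -281. That's 3 values of t.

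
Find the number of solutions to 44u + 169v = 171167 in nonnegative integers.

gcd(169, 44) = 1.
By Bézout, 44*(73) + 169*(-19) = 1.
One solution: (7, 1011).
General: u = 7 + 169t, v = 1011 - 44t.
u ≥ 0 ⇒ t ≥ 0; v ≥ 0 ⇒ t ≤ 22. So t ∈ [0, 22]: 23 solutions.

23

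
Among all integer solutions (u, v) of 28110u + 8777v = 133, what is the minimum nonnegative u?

5733

gcd(28110, 8777):
  28110 = 3·8777 + 1779
  8777 = 4·1779 + 1661
  1779 = 1·1661 + 118
  1661 = 14·118 + 9
  118 = 13·9 + 1
  9 = 9·1
so gcd(28110, 8777) = 1.
1 divides 133, so solutions exist.
Back-substitute for Bézout coefficients:
  1 = 118 - 13·9
  ... = 28110·(967) + 8777·(-3097)
Scale by 133/1 = 133: (u₀, v₀) = (128611, -411901).
General solution: u = 128611 + 8777t, v = -411901 - 28110t for integer t.
u ≥ 0: smallest is 128611 mod 8777 = 5733 (at t = -14), with v = -18361.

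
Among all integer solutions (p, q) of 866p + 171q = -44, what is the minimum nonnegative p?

167

gcd(866, 171) = 1  (866 = 5·171 + 11, 171 = 15·11 + 6, 11 = 1·6 + 5, 6 = 1·5 + 1, 5 = 5·1).
1 divides -44, so solutions exist.
Back-substituting, 866·(-31) + 171·(157) = 1.
Scale by -44/1 = -44: (p₀, q₀) = (1364, -6908).
General solution: p = 1364 + 171t, q = -6908 - 866t for integer t.
p ≥ 0: smallest is 1364 mod 171 = 167 (at t = -7), with q = -846.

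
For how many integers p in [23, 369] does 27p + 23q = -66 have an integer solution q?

15

gcd(27, 23) = 1.
By Bézout, 27×(6) + 23×(-7) = 1.
Particular solution: (18, -24).
General solution: p = 18 + 23t, q = -24 - 27t for integer t.
23 ≤ 18 + 23t ≤ 369 gives t ∈ [1, 15], which is 15 values.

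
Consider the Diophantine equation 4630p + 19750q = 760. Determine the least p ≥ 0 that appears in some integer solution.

977

gcd(19750, 4630):
  19750 = 4·4630 + 1230
  4630 = 3·1230 + 940
  1230 = 1·940 + 290
  940 = 3·290 + 70
  290 = 4·70 + 10
  70 = 7·10
so gcd(19750, 4630) = 10.
10 divides 760, so solutions exist.
Back-substitute for Bézout coefficients:
  10 = 290 - 4·70
  ... = 4630·(-273) + 19750·(64)
Scale by 760/10 = 76: (p₀, q₀) = (-20748, 4864).
General solution: p = -20748 + 1975t, q = 4864 - 463t for integer t.
p ≥ 0: smallest is -20748 mod 1975 = 977 (at t = 11), with q = -229.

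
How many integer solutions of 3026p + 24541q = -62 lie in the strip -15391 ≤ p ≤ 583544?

gcd(24541, 3026) = 1  (24541 = 8·3026 + 333, 3026 = 9·333 + 29, 333 = 11·29 + 14, 29 = 2·14 + 1, 14 = 14·1).
Back-substituting, 3026·(1695) + 24541·(-209) = 1.
Scale by -62: particular solution (-105090, 12958); reduce p mod 24541: (17615, -2172).
General solution: p = 17615 + 24541t, q = -2172 - 3026t for integer t.
-15391 ≤ 17615 + 24541t ≤ 583544 gives t ∈ [-1, 23], which is 25 values.

25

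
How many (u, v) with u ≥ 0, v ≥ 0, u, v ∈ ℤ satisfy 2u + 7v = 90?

gcd(7, 2):
  7 = 3×2 + 1
  2 = 2×1
so gcd(7, 2) = 1.
Back-substitute for Bézout coefficients:
  1 = 7 - 3×2
  ... = 2×(-3) + 7×(1)
Scale by 90: one solution is (-270, 90). Reduce u mod 7: (3, 12).
General: u = 3 + 7t, v = 12 - 2t.
u ≥ 0 ⇒ t ≥ 0; v ≥ 0 ⇒ t ≤ 6. So t ∈ [0, 6]: 7 solutions.

7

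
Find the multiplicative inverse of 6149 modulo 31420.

gcd(31420, 6149) = 1  (31420 = 5×6149 + 675, 6149 = 9×675 + 74, 675 = 9×74 + 9, 74 = 8×9 + 2, 9 = 4×2 + 1, 2 = 2×1).
Back-substituting, 6149×(-14011) + 31420×(2742) = 1.
So 6149×-14011 ≡ 1 (mod 31420), and -14011 mod 31420 = 17409.

17409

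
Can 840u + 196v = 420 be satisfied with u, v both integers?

gcd(840, 196):
  840 = 4·196 + 56
  196 = 3·56 + 28
  56 = 2·28
so gcd(840, 196) = 28.
28 divides 420, so integer solutions exist.

yes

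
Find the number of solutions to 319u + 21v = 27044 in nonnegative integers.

gcd(319, 21) = 1.
By Bézout, 319*(-5) + 21*(76) = 1.
One solution: (20, 984).
General: u = 20 + 21t, v = 984 - 319t.
u ≥ 0 ⇒ t ≥ 0; v ≥ 0 ⇒ t ≤ 3. So t ∈ [0, 3]: 4 solutions.

4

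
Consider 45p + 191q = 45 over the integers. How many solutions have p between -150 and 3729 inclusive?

gcd(191, 45) = 1  (191 = 4*45 + 11, 45 = 4*11 + 1, 11 = 11*1).
Back-substituting, 45*(17) + 191*(-4) = 1.
Scale by 45: particular solution (765, -180); reduce p mod 191: (1, 0).
General solution: p = 1 + 191t, q = 0 - 45t for integer t.
-150 ≤ 1 + 191t ≤ 3729 gives t ∈ [0, 19], which is 20 values.

20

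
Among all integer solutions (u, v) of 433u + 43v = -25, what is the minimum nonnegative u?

6

gcd(433, 43):
  433 = 10·43 + 3
  43 = 14·3 + 1
  3 = 3·1
so gcd(433, 43) = 1.
1 divides -25, so solutions exist.
Back-substitute for Bézout coefficients:
  1 = 43 - 14·3
  ... = 433·(-14) + 43·(141)
Scale by -25/1 = -25: (u₀, v₀) = (350, -3525).
General solution: u = 350 + 43t, v = -3525 - 433t for integer t.
u ≥ 0: smallest is 350 mod 43 = 6 (at t = -8), with v = -61.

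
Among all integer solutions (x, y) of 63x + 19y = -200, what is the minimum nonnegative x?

11

gcd(63, 19) = 1  (63 = 3*19 + 6, 19 = 3*6 + 1, 6 = 6*1).
1 divides -200, so solutions exist.
Back-substituting, 63*(-3) + 19*(10) = 1.
Scale by -200/1 = -200: (x₀, y₀) = (600, -2000).
General solution: x = 600 + 19t, y = -2000 - 63t for integer t.
x ≥ 0: smallest is 600 mod 19 = 11 (at t = -31), with y = -47.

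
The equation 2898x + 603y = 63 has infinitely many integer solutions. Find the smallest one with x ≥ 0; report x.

gcd(2898, 603) = 9  (2898 = 4·603 + 486, 603 = 1·486 + 117, 486 = 4·117 + 18, 117 = 6·18 + 9, 18 = 2·9).
9 divides 63, so solutions exist.
Back-substituting, 2898·(-31) + 603·(149) = 9.
Scale by 63/9 = 7: (x₀, y₀) = (-217, 1043).
General solution: x = -217 + 67t, y = 1043 - 322t for integer t.
x ≥ 0: smallest is -217 mod 67 = 51 (at t = 4), with y = -245.

51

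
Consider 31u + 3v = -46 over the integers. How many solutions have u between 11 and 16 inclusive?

gcd(31, 3) = 1  (31 = 10·3 + 1, 3 = 3·1).
Back-substituting, 31·(1) + 3·(-10) = 1.
Scale by -46: particular solution (-46, 460); reduce u mod 3: (2, -36).
General solution: u = 2 + 3t, v = -36 - 31t for integer t.
11 ≤ 2 + 3t ≤ 16 gives t ∈ [3, 4], which is 2 values.

2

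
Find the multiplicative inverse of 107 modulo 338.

139

gcd(338, 107) = 1  (338 = 3*107 + 17, 107 = 6*17 + 5, 17 = 3*5 + 2, 5 = 2*2 + 1, 2 = 2*1).
Back-substituting, 107*(139) + 338*(-44) = 1.
So 107*139 ≡ 1 (mod 338), and 139 mod 338 = 139.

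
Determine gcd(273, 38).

gcd(273, 38):
  273 = 7×38 + 7
  38 = 5×7 + 3
  7 = 2×3 + 1
  3 = 3×1
so gcd(273, 38) = 1.

1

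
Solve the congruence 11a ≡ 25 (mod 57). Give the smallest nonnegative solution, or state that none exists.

gcd(57, 11) = 1.
1 divides 25, so solutions exist.
By Bézout, 11·(26) + 57·(-5) = 1.
So 11·(26) ≡ 1 (mod 57); multiply by 25: a ≡ 650 (mod 57).
Smallest nonnegative: a = 650 mod 57 = 23.

23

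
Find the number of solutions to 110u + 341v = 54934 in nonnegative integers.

16

gcd(341, 110):
  341 = 3*110 + 11
  110 = 10*11
so gcd(341, 110) = 11.
Back-substitute for Bézout coefficients:
  11 = 341 - 3*110
  ... = 110*(-3) + 341*(1)
Scale by 4994: one solution is (-14982, 4994). Reduce u mod 31: (22, 154).
General: u = 22 + 31t, v = 154 - 10t.
u ≥ 0 ⇒ t ≥ 0; v ≥ 0 ⇒ t ≤ 15. So t ∈ [0, 15]: 16 solutions.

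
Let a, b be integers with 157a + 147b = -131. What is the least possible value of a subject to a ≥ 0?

31

gcd(157, 147):
  157 = 1×147 + 10
  147 = 14×10 + 7
  10 = 1×7 + 3
  7 = 2×3 + 1
  3 = 3×1
so gcd(157, 147) = 1.
1 divides -131, so solutions exist.
Back-substitute for Bézout coefficients:
  1 = 7 - 2×3
  ... = 157×(-44) + 147×(47)
Scale by -131/1 = -131: (a₀, b₀) = (5764, -6157).
General solution: a = 5764 + 147t, b = -6157 - 157t for integer t.
a ≥ 0: smallest is 5764 mod 147 = 31 (at t = -39), with b = -34.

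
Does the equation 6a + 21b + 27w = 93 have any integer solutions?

gcd(21, 6) = 3.
gcd(3, 27) = 3.
3 divides 93, so integer solutions exist.

yes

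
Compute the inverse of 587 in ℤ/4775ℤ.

423

gcd(4775, 587) = 1.
By Bézout, 587×(423) + 4775×(-52) = 1.
So 587×423 ≡ 1 (mod 4775), and 423 mod 4775 = 423.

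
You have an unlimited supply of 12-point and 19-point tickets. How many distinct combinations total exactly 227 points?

Need nonnegative integers with 12j + 19k = 227.
gcd(12, 19) = 1, and 12·(8) + 19·(-5) = 1.
So (j₀, k₀) = (1816, -1135); general j = 1816 + 19t, k = -1135 - 12t.
j ≥ 0 ⇒ t ≥ -95; k ≥ 0 ⇒ t ≤ -95. That's 1 value of t.

1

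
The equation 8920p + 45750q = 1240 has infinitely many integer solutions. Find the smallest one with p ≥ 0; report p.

472

gcd(45750, 8920) = 10.
10 divides 1240, so solutions exist.
By Bézout, 8920·(-1472) + 45750·(287) = 10.
Scale by 1240/10 = 124: (p₀, q₀) = (-182528, 35588).
General solution: p = -182528 + 4575t, q = 35588 - 892t for integer t.
p ≥ 0: smallest is -182528 mod 4575 = 472 (at t = 40), with q = -92.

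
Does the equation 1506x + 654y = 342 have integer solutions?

yes

gcd(1506, 654) = 6  (1506 = 2*654 + 198, 654 = 3*198 + 60, 198 = 3*60 + 18, 60 = 3*18 + 6, 18 = 3*6).
6 divides 342, so integer solutions exist.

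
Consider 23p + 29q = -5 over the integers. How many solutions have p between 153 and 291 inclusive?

gcd(29, 23) = 1.
By Bézout, 23×(-5) + 29×(4) = 1.
Particular solution: (25, -20).
General solution: p = 25 + 29t, q = -20 - 23t for integer t.
153 ≤ 25 + 29t ≤ 291 gives t ∈ [5, 9], which is 5 values.

5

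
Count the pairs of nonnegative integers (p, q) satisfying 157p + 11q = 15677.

9

gcd(157, 11):
  157 = 14*11 + 3
  11 = 3*3 + 2
  3 = 1*2 + 1
  2 = 2*1
so gcd(157, 11) = 1.
Back-substitute for Bézout coefficients:
  1 = 3 - 1*2
  ... = 157*(4) + 11*(-57)
Scale by 15677: one solution is (62708, -893589). Reduce p mod 11: (8, 1311).
General: p = 8 + 11t, q = 1311 - 157t.
p ≥ 0 ⇒ t ≥ 0; q ≥ 0 ⇒ t ≤ 8. So t ∈ [0, 8]: 9 solutions.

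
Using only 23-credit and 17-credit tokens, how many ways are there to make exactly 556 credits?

Need nonnegative integers with 23j + 17k = 556.
gcd(23, 17) = 1, and 23·(3) + 17·(-4) = 1.
So (j₀, k₀) = (1668, -2224); general j = 1668 + 17t, k = -2224 - 23t.
j ≥ 0 ⇒ t ≥ -98; k ≥ 0 ⇒ t ≤ -97. That's 2 values of t.

2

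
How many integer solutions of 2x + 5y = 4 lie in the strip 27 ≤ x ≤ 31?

gcd(5, 2) = 1.
By Bézout, 2×(-2) + 5×(1) = 1.
Particular solution: (2, 0).
General solution: x = 2 + 5t, y = 0 - 2t for integer t.
27 ≤ 2 + 5t ≤ 31 gives t ∈ [5, 5], which is 1 value.

1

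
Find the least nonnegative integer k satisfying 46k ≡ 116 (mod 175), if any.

71

gcd(175, 46):
  175 = 3·46 + 37
  46 = 1·37 + 9
  37 = 4·9 + 1
  9 = 9·1
so gcd(175, 46) = 1.
1 divides 116, so solutions exist.
Back-substitute for Bézout coefficients:
  1 = 37 - 4·9
  ... = 46·(-19) + 175·(5)
So 46·(-19) ≡ 1 (mod 175); multiply by 116: k ≡ -2204 (mod 175).
Smallest nonnegative: k = -2204 mod 175 = 71.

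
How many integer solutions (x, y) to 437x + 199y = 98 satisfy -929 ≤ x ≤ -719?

gcd(437, 199):
  437 = 2·199 + 39
  199 = 5·39 + 4
  39 = 9·4 + 3
  4 = 1·3 + 1
  3 = 3·1
so gcd(437, 199) = 1.
Back-substitute for Bézout coefficients:
  1 = 4 - 1·3
  ... = 437·(-51) + 199·(112)
Scale by 98: particular solution (-4998, 10976); reduce x mod 199: (176, -386).
General solution: x = 176 + 199t, y = -386 - 437t for integer t.
-929 ≤ 176 + 199t ≤ -719 gives t ∈ [-5, -5], which is 1 value.

1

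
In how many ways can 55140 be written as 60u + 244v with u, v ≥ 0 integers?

gcd(244, 60) = 4  (244 = 4×60 + 4, 60 = 15×4).
Back-substituting, 60×(-4) + 244×(1) = 4.
Scale by 13785: one solution is (-55140, 13785). Reduce u mod 61: (4, 225).
General: u = 4 + 61t, v = 225 - 15t.
u ≥ 0 ⇒ t ≥ 0; v ≥ 0 ⇒ t ≤ 15. So t ∈ [0, 15]: 16 solutions.

16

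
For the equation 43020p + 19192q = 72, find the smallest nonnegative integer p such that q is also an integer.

2132

gcd(43020, 19192) = 4  (43020 = 2*19192 + 4636, 19192 = 4*4636 + 648, 4636 = 7*648 + 100, 648 = 6*100 + 48, 100 = 2*48 + 4, 48 = 12*4).
4 divides 72, so solutions exist.
Back-substituting, 43020*(385) + 19192*(-863) = 4.
Scale by 72/4 = 18: (p₀, q₀) = (6930, -15534).
General solution: p = 6930 + 4798t, q = -15534 - 10755t for integer t.
p ≥ 0: smallest is 6930 mod 4798 = 2132 (at t = -1), with q = -4779.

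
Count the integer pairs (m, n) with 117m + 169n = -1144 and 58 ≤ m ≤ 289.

gcd(169, 117) = 13.
By Bézout, 117*(3) + 169*(-2) = 13.
Particular solution: (9, -13).
General solution: m = 9 + 13t, n = -13 - 9t for integer t.
58 ≤ 9 + 13t ≤ 289 gives t ∈ [4, 21], which is 18 values.

18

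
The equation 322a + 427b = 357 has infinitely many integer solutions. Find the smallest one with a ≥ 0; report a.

gcd(427, 322) = 7.
7 divides 357, so solutions exist.
By Bézout, 322*(4) + 427*(-3) = 7.
Scale by 357/7 = 51: (a₀, b₀) = (204, -153).
General solution: a = 204 + 61t, b = -153 - 46t for integer t.
a ≥ 0: smallest is 204 mod 61 = 21 (at t = -3), with b = -15.

21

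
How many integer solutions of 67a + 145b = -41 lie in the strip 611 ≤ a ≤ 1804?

9

gcd(145, 67) = 1  (145 = 2×67 + 11, 67 = 6×11 + 1, 11 = 11×1).
Back-substituting, 67×(13) + 145×(-6) = 1.
Scale by -41: particular solution (-533, 246); reduce a mod 145: (47, -22).
General solution: a = 47 + 145t, b = -22 - 67t for integer t.
611 ≤ 47 + 145t ≤ 1804 gives t ∈ [4, 12], which is 9 values.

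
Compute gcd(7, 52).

gcd(52, 7):
  52 = 7×7 + 3
  7 = 2×3 + 1
  3 = 3×1
so gcd(52, 7) = 1.

1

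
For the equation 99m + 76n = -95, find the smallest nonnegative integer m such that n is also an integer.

gcd(99, 76) = 1  (99 = 1·76 + 23, 76 = 3·23 + 7, 23 = 3·7 + 2, 7 = 3·2 + 1, 2 = 2·1).
1 divides -95, so solutions exist.
Back-substituting, 99·(-33) + 76·(43) = 1.
Scale by -95/1 = -95: (m₀, n₀) = (3135, -4085).
General solution: m = 3135 + 76t, n = -4085 - 99t for integer t.
m ≥ 0: smallest is 3135 mod 76 = 19 (at t = -41), with n = -26.

19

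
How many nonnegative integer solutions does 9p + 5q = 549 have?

gcd(9, 5):
  9 = 1*5 + 4
  5 = 1*4 + 1
  4 = 4*1
so gcd(9, 5) = 1.
Back-substitute for Bézout coefficients:
  1 = 5 - 1*4
  ... = 9*(-1) + 5*(2)
Scale by 549: one solution is (-549, 1098). Reduce p mod 5: (1, 108).
General: p = 1 + 5t, q = 108 - 9t.
p ≥ 0 ⇒ t ≥ 0; q ≥ 0 ⇒ t ≤ 12. So t ∈ [0, 12]: 13 solutions.

13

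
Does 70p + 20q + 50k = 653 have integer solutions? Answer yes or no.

no

gcd(70, 20) = 10.
gcd(10, 50) = 10.
10 does not divide 653 (remainder 3), so no integer solutions.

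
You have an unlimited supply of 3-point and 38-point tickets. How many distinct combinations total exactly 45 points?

Need nonnegative integers with 3j + 38k = 45.
gcd(3, 38) = 1, and 3·(13) + 38·(-1) = 1.
So (j₀, k₀) = (585, -45); general j = 585 + 38t, k = -45 - 3t.
j ≥ 0 ⇒ t ≥ -15; k ≥ 0 ⇒ t ≤ -15. That's 1 value of t.

1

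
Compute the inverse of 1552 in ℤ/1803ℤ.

gcd(1803, 1552) = 1.
By Bézout, 1552·(-431) + 1803·(371) = 1.
So 1552·-431 ≡ 1 (mod 1803), and -431 mod 1803 = 1372.

1372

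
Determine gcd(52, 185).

1

gcd(185, 52) = 1  (185 = 3×52 + 29, 52 = 1×29 + 23, 29 = 1×23 + 6, 23 = 3×6 + 5, 6 = 1×5 + 1, 5 = 5×1).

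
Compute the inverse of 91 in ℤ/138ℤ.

gcd(138, 91) = 1.
By Bézout, 91·(-47) + 138·(31) = 1.
So 91·-47 ≡ 1 (mod 138), and -47 mod 138 = 91.

91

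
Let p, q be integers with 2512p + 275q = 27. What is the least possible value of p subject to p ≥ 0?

246

gcd(2512, 275):
  2512 = 9·275 + 37
  275 = 7·37 + 16
  37 = 2·16 + 5
  16 = 3·5 + 1
  5 = 5·1
so gcd(2512, 275) = 1.
1 divides 27, so solutions exist.
Back-substitute for Bézout coefficients:
  1 = 16 - 3·5
  ... = 2512·(-52) + 275·(475)
Scale by 27/1 = 27: (p₀, q₀) = (-1404, 12825).
General solution: p = -1404 + 275t, q = 12825 - 2512t for integer t.
p ≥ 0: smallest is -1404 mod 275 = 246 (at t = 6), with q = -2247.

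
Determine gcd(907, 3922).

gcd(3922, 907) = 1  (3922 = 4*907 + 294, 907 = 3*294 + 25, 294 = 11*25 + 19, 25 = 1*19 + 6, 19 = 3*6 + 1, 6 = 6*1).

1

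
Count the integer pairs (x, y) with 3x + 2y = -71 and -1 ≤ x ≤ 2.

2

gcd(3, 2) = 1.
By Bézout, 3×(1) + 2×(-1) = 1.
Particular solution: (1, -37).
General solution: x = 1 + 2t, y = -37 - 3t for integer t.
-1 ≤ 1 + 2t ≤ 2 gives t ∈ [-1, 0], which is 2 values.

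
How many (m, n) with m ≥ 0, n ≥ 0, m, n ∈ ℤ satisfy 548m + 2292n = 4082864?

gcd(2292, 548) = 4.
By Bézout, 548·(-46) + 2292·(11) = 4.
One solution: (403, 1685).
General: m = 403 + 573t, n = 1685 - 137t.
m ≥ 0 ⇒ t ≥ 0; n ≥ 0 ⇒ t ≤ 12. So t ∈ [0, 12]: 13 solutions.

13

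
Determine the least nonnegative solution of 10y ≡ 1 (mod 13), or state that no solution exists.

gcd(13, 10):
  13 = 1*10 + 3
  10 = 3*3 + 1
  3 = 3*1
so gcd(13, 10) = 1.
1 divides 1, so solutions exist.
Back-substitute for Bézout coefficients:
  1 = 10 - 3*3
  ... = 10*(4) + 13*(-3)
So 10*(4) ≡ 1 (mod 13); multiply by 1: y ≡ 4 (mod 13).
Smallest nonnegative: y = 4 mod 13 = 4.

4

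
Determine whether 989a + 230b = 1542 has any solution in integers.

gcd(989, 230) = 23.
23 does not divide 1542 (remainder 1), so no integer solutions.

no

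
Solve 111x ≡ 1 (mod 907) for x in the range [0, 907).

gcd(907, 111) = 1.
By Bézout, 111*(286) + 907*(-35) = 1.
So 111*286 ≡ 1 (mod 907), and 286 mod 907 = 286.

286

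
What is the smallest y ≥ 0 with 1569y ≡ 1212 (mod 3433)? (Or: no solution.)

gcd(3433, 1569) = 1.
1 divides 1212, so solutions exist.
By Bézout, 1569×(-1059) + 3433×(484) = 1.
So 1569×(-1059) ≡ 1 (mod 3433); multiply by 1212: y ≡ -1283508 (mod 3433).
Smallest nonnegative: y = -1283508 mod 3433 = 434.

434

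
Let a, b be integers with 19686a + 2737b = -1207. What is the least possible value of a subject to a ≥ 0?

gcd(19686, 2737) = 17  (19686 = 7·2737 + 527, 2737 = 5·527 + 102, 527 = 5·102 + 17, 102 = 6·17).
17 divides -1207, so solutions exist.
Back-substituting, 19686·(26) + 2737·(-187) = 17.
Scale by -1207/17 = -71: (a₀, b₀) = (-1846, 13277).
General solution: a = -1846 + 161t, b = 13277 - 1158t for integer t.
a ≥ 0: smallest is -1846 mod 161 = 86 (at t = 12), with b = -619.

86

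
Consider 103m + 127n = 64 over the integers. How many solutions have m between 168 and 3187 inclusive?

24

gcd(127, 103) = 1.
By Bézout, 103·(37) + 127·(-30) = 1.
Particular solution: (82, -66).
General solution: m = 82 + 127t, n = -66 - 103t for integer t.
168 ≤ 82 + 127t ≤ 3187 gives t ∈ [1, 24], which is 24 values.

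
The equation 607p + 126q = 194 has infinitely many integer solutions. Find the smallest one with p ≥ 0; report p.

8

gcd(607, 126) = 1.
1 divides 194, so solutions exist.
By Bézout, 607·(-11) + 126·(53) = 1.
Scale by 194/1 = 194: (p₀, q₀) = (-2134, 10282).
General solution: p = -2134 + 126t, q = 10282 - 607t for integer t.
p ≥ 0: smallest is -2134 mod 126 = 8 (at t = 17), with q = -37.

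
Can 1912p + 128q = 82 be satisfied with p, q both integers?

gcd(1912, 128) = 8  (1912 = 14·128 + 120, 128 = 1·120 + 8, 120 = 15·8).
8 does not divide 82 (remainder 2), so no integer solutions.

no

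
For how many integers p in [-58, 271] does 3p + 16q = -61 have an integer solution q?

20

gcd(16, 3) = 1.
By Bézout, 3·(-5) + 16·(1) = 1.
Particular solution: (1, -4).
General solution: p = 1 + 16t, q = -4 - 3t for integer t.
-58 ≤ 1 + 16t ≤ 271 gives t ∈ [-3, 16], which is 20 values.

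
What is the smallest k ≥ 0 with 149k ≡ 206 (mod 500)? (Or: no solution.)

394

gcd(500, 149):
  500 = 3·149 + 53
  149 = 2·53 + 43
  53 = 1·43 + 10
  43 = 4·10 + 3
  10 = 3·3 + 1
  3 = 3·1
so gcd(500, 149) = 1.
1 divides 206, so solutions exist.
Back-substitute for Bézout coefficients:
  1 = 10 - 3·3
  ... = 149·(-151) + 500·(45)
So 149·(-151) ≡ 1 (mod 500); multiply by 206: k ≡ -31106 (mod 500).
Smallest nonnegative: k = -31106 mod 500 = 394.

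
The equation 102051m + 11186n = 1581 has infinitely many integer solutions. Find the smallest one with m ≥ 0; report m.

123

gcd(102051, 11186):
  102051 = 9·11186 + 1377
  11186 = 8·1377 + 170
  1377 = 8·170 + 17
  170 = 10·17
so gcd(102051, 11186) = 17.
17 divides 1581, so solutions exist.
Back-substitute for Bézout coefficients:
  17 = 1377 - 8·170
  ... = 102051·(65) + 11186·(-593)
Scale by 1581/17 = 93: (m₀, n₀) = (6045, -55149).
General solution: m = 6045 + 658t, n = -55149 - 6003t for integer t.
m ≥ 0: smallest is 6045 mod 658 = 123 (at t = -9), with n = -1122.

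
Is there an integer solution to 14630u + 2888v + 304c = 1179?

no

gcd(14630, 2888) = 38  (14630 = 5*2888 + 190, 2888 = 15*190 + 38, 190 = 5*38).
gcd(38, 304) = 38.
38 does not divide 1179 (remainder 1), so no integer solutions.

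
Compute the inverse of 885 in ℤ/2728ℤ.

2429

gcd(2728, 885):
  2728 = 3×885 + 73
  885 = 12×73 + 9
  73 = 8×9 + 1
  9 = 9×1
so gcd(2728, 885) = 1.
Back-substitute for Bézout coefficients:
  1 = 73 - 8×9
  ... = 885×(-299) + 2728×(97)
So 885×-299 ≡ 1 (mod 2728), and -299 mod 2728 = 2429.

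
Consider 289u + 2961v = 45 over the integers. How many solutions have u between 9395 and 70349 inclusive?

gcd(2961, 289):
  2961 = 10×289 + 71
  289 = 4×71 + 5
  71 = 14×5 + 1
  5 = 5×1
so gcd(2961, 289) = 1.
Back-substitute for Bézout coefficients:
  1 = 71 - 14×5
  ... = 289×(-584) + 2961×(57)
Scale by 45: particular solution (-26280, 2565); reduce u mod 2961: (369, -36).
General solution: u = 369 + 2961t, v = -36 - 289t for integer t.
9395 ≤ 369 + 2961t ≤ 70349 gives t ∈ [4, 23], which is 20 values.

20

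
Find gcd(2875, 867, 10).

gcd(2875, 867):
  2875 = 3·867 + 274
  867 = 3·274 + 45
  274 = 6·45 + 4
  45 = 11·4 + 1
  4 = 4·1
so gcd(2875, 867) = 1.
gcd(1, 10) = 1.

1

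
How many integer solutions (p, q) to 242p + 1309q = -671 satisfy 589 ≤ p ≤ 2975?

20

gcd(1309, 242):
  1309 = 5·242 + 99
  242 = 2·99 + 44
  99 = 2·44 + 11
  44 = 4·11
so gcd(1309, 242) = 11.
Back-substitute for Bézout coefficients:
  11 = 99 - 2·44
  ... = 242·(-27) + 1309·(5)
Scale by -61: particular solution (1647, -305); reduce p mod 119: (100, -19).
General solution: p = 100 + 119t, q = -19 - 22t for integer t.
589 ≤ 100 + 119t ≤ 2975 gives t ∈ [5, 24], which is 20 values.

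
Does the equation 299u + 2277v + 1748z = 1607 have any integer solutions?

no

gcd(2277, 299):
  2277 = 7*299 + 184
  299 = 1*184 + 115
  184 = 1*115 + 69
  115 = 1*69 + 46
  69 = 1*46 + 23
  46 = 2*23
so gcd(2277, 299) = 23.
gcd(23, 1748) = 23.
23 does not divide 1607 (remainder 20), so no integer solutions.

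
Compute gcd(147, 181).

1

gcd(181, 147):
  181 = 1·147 + 34
  147 = 4·34 + 11
  34 = 3·11 + 1
  11 = 11·1
so gcd(181, 147) = 1.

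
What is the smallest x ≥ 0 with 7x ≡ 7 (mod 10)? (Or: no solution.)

1

gcd(10, 7):
  10 = 1*7 + 3
  7 = 2*3 + 1
  3 = 3*1
so gcd(10, 7) = 1.
1 divides 7, so solutions exist.
Back-substitute for Bézout coefficients:
  1 = 7 - 2*3
  ... = 7*(3) + 10*(-2)
So 7*(3) ≡ 1 (mod 10); multiply by 7: x ≡ 21 (mod 10).
Smallest nonnegative: x = 21 mod 10 = 1.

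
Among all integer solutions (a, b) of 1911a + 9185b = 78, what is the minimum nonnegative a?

7498

gcd(9185, 1911) = 1.
1 divides 78, so solutions exist.
By Bézout, 1911×(-2259) + 9185×(470) = 1.
Scale by 78/1 = 78: (a₀, b₀) = (-176202, 36660).
General solution: a = -176202 + 9185t, b = 36660 - 1911t for integer t.
a ≥ 0: smallest is -176202 mod 9185 = 7498 (at t = 20), with b = -1560.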